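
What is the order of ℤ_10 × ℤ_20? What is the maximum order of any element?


|ℤ_10 × ℤ_20| = 10 × 20 = 200
Max element order = lcm(10,20) = 20
Cyclic? No (gcd=10)

|ℤ_10×ℤ_20| = 200, max element order = 20


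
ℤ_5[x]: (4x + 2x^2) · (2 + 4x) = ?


Expand and collect like terms; reduce coefficients mod 5:
x^0: 0·2 = 0 ≡ 0 (mod 5)
x^1: 0·4 + 4·2 = 8 ≡ 3 (mod 5)
x^2: 4·4 + 2·2 = 20 ≡ 0 (mod 5)
x^3: 2·4 = 8 ≡ 3 (mod 5)
Result: 3x + 3x^3

f · g = 3x + 3x^3


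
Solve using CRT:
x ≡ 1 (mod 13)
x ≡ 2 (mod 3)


m₁ = 13, m₂ = 3, gcd = 1, so CRT applies. M = m₁·m₂ = 39
Let M₁ = M/m₁ = 3, M₂ = M/m₂ = 13
Find y₁ ≡ M₁⁻¹ (mod m₁): 3⁻¹ ≡ 9 (mod 13)
Find y₂ ≡ M₂⁻¹ (mod m₂): 13⁻¹ ≡ 1 (mod 3)
x = a₁·M₁·y₁ + a₂·M₂·y₂ = 1·3·9 + 2·13·1 = 53
Reduce mod 39: x ≡ 14
Check: 14 mod 13 = 1 ✓, 14 mod 3 = 2 ✓

x ≡ 14 (mod 39)


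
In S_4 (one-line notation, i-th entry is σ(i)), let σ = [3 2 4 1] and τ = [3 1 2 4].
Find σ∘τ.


σ∘τ: apply τ first, then σ
1 →τ 3 →σ 4
2 →τ 1 →σ 3
3 →τ 2 →σ 2
4 →τ 4 →σ 1

σ∘τ = [4 3 2 1]


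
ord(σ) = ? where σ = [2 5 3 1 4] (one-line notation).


Cycle decomposition: (1 2 5 4)
Cycle lengths: 4
Order = lcm(4) = 4

ord(σ) = 4


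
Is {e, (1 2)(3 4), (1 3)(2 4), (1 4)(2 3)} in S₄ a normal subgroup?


H = {e, (1 2)(3 4), (1 3)(2 4), (1 4)(2 3)} in S₄
This is the Klein four-group V₄; it is normal in S₄ (it is a union of conjugacy classes)

Yes, normal subgroup


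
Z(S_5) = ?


Z(G) = {g ∈ G | gx = xg for all x ∈ G}
S_n is non-abelian for n ≥ 3; Z(S_5) is trivial

Z(S_5) = {e}


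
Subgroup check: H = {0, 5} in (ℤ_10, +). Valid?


Subgroup test for H = {0, 5} in (ℤ_10, +):
(1) 0 ∈ H? Yes
(2) Closure: for all a,b ∈ H, (a+b) mod 10 ∈ H? Yes
(3) Inverses: for all a ∈ H, -a mod 10 ∈ H? Yes

Yes, H is a subgroup of ℤ_10


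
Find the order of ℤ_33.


ℤ_n has n elements.

|ℤ_33| = 33


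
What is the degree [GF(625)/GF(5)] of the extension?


GF(625) = GF(5^4), so the extension degree is 4

[GF(625)/GF(5)] = 4


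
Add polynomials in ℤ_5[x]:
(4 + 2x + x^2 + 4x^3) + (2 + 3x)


Add coefficients mod 5:
x^0: 4 + 2 = 1 (mod 5)
x^1: 2 + 3 = 0 (mod 5)
x^2: 1 + 0 = 1 (mod 5)
x^3: 4 + 0 = 4 (mod 5)
Result: 1 + x^2 + 4x^3

f + g = 1 + x^2 + 4x^3


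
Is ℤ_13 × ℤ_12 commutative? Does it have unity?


Direct product ring; commutative with unity (1,1); but (1,0)·(0,1) = (0,0) gives zero divisors, so not an integral domain
Commutative: Yes
Integral domain: No
Has unity: Yes

ℤ_13 × ℤ_12: Commutative=Yes, Unity=Yes


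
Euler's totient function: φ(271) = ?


Factor n: 271 = 271
φ(n) = n · ∏(1 - 1/p) over distinct primes p | n
φ(271) = 271 · (1 - 1/271) = 270

φ(271) = 270


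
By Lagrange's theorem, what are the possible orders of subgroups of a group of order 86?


Lagrange's theorem: |H| divides |G|
|G| = 86
Divisors of 86: 1, 2, 43, 86

Possible subgroup orders: {1, 2, 43, 86}


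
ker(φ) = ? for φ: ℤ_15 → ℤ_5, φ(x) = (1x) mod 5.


Kernel = preimage of identity
ker(φ) = {x ∈ ℤ_15 : 1x ≡ 0 (mod 5)}. Since 5 | 15, φ is well-defined. The kernel is the cyclic subgroup ⟨5⟩ of ℤ_15 (order 3), i.e. {0, 5, 10}

ker(φ) = {0, 5, 10}


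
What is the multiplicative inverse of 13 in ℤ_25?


Use the extended Euclidean algorithm to write 1 = 13·s + 25·t; then s mod 25 is the inverse.
Euclidean algorithm:
  13 = 0·25 + 13
  25 = 1·13 + 12
  13 = 1·12 + 1
  12 = 12·1 + 0
gcd(13,25) = 1
Back-substitution gives: 13·(2) + 25·(-1) = 1
So 13⁻¹ ≡ 2 ≡ 2 (mod 25)
Check: 13 × 2 = 26 ≡ 1 (mod 25) ✓

13⁻¹ ≡ 2 (mod 25)


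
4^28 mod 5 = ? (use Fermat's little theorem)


Fermat's little theorem: if p is prime and gcd(a,p)=1, then a^(p-1) ≡ 1 (mod p)
p = 5 is prime, gcd(4,5) = 1
Reduce exponent: 28 mod 4 = 0
So 4^28 ≡ 4^0 (mod 5)
4^0 = 1

4^28 ≡ 1 (mod 5)


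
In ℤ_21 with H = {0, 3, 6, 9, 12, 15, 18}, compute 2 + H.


2 + H = {2 + h (mod 21) : h ∈ H}
2+0=2, 2+3=5, 2+6=8, 2+9=11, 2+12=14, 2+15=17, 2+18=20

2 + H = {2, 5, 8, 11, 14, 17, 20}


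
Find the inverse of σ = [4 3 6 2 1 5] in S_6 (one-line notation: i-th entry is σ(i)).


To find σ⁻¹, swap domain and range:
σ(1) = 4 → σ⁻¹(4) = 1
σ(2) = 3 → σ⁻¹(3) = 2
σ(3) = 6 → σ⁻¹(6) = 3
σ(4) = 2 → σ⁻¹(2) = 4
σ(5) = 1 → σ⁻¹(1) = 5
σ(6) = 5 → σ⁻¹(5) = 6

σ⁻¹ = [5 4 2 1 6 3]


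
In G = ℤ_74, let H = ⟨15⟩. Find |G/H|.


|⟨15⟩| = n / gcd(15, 74) = 74 / 1 = 74
H is normal (ℤ_74 is abelian).
|G/H| = |G| / |H| = 74 / 74 = 1

|G/H| = 1


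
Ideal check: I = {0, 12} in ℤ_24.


Check ideal conditions for I = {0, 12} in ℤ_24:
(1) I is an additive subgroup? Yes
(2) For r ∈ ℤ_24 and a ∈ I: r·a ∈ I? Yes

Yes, I is an ideal of ℤ_24


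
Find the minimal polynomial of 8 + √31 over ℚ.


Let α = 8 + √31. Then α - 8 = √31, so (α - 8)² = 31, giving α² - 16α + 33 = 0. Degree 2 and α ∉ ℚ, so this is the minimal polynomial.

Minimal polynomial: x² - 16x + 33


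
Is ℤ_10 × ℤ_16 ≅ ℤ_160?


Comparing ℤ_10 × ℤ_16 and ℤ_160:
gcd(10,16) = 2 ≠ 1. Max element order in ℤ_10×ℤ_16 is lcm(10,16) = 80 < 160, so it has no element of order 160

No, ℤ_10 × ℤ_16 ≇ ℤ_160


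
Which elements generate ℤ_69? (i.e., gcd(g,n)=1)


g generates ℤ_n iff gcd(g,n) = 1
Prime factors of 69: 3, 23
Generators are g ∈ {1,...,68} not divisible by any of these primes.
Generators: {1, 2, 4, 5, 7, 8, 10, 11, 13, 14, 16, 17, 19, 20, 22, 25, 26, 28, 29, 31, 32, 34, 35, 37, 38, 40, 41, 43, 44, 47, 49, 50, 52, 53, 55, 56, 58, 59, 61, 62, 64, 65, 67, 68}
Number of generators = φ(69) = 44

Generators of ℤ_69 = {1, 2, 4, 5, 7, 8, 10, 11, 13, 14, 16, 17, 19, 20, 22, 25, 26, 28, 29, 31, 32, 34, 35, 37, 38, 40, 41, 43, 44, 47, 49, 50, 52, 53, 55, 56, 58, 59, 61, 62, 64, 65, 67, 68}


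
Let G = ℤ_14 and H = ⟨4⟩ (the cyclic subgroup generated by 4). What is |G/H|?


|⟨4⟩| = n / gcd(4, 14) = 14 / 2 = 7
H is normal (ℤ_14 is abelian).
|G/H| = |G| / |H| = 14 / 7 = 2

|G/H| = 2


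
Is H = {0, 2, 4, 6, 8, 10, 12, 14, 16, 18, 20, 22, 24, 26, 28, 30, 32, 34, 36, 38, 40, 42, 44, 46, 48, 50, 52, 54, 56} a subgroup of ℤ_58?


Subgroup test for H = {0, 2, 4, 6, 8, 10, 12, 14, 16, 18, 20, 22, 24, 26, 28, 30, 32, 34, 36, 38, 40, 42, 44, 46, 48, 50, 52, 54, 56} in (ℤ_58, +):
(1) 0 ∈ H? Yes
(2) Closure: for all a,b ∈ H, (a+b) mod 58 ∈ H? Yes
(3) Inverses: for all a ∈ H, -a mod 58 ∈ H? Yes

Yes, H is a subgroup of ℤ_58


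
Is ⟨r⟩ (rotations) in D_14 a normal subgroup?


H = ⟨r⟩ (rotations) in D_14
The rotation subgroup ⟨r⟩ has index 2 in D_14, so it is normal

Yes, normal subgroup


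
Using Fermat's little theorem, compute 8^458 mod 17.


Fermat's little theorem: if p is prime and gcd(a,p)=1, then a^(p-1) ≡ 1 (mod p)
p = 17 is prime, gcd(8,17) = 1
Reduce exponent: 458 mod 16 = 10
So 8^458 ≡ 8^10 (mod 17)
8^10 mod 17 = 13

8^458 ≡ 13 (mod 17)


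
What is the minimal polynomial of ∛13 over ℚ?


∛13 satisfies x³ - 13 = 0, irreducible over ℚ (no rational root; 13 is not a perfect cube)

Minimal polynomial: x³ - 13


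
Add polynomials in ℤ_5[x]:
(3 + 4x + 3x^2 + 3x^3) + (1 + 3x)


Add coefficients mod 5:
x^0: 3 + 1 = 4 (mod 5)
x^1: 4 + 3 = 2 (mod 5)
x^2: 3 + 0 = 3 (mod 5)
x^3: 3 + 0 = 3 (mod 5)
Result: 4 + 2x + 3x^2 + 3x^3

f + g = 4 + 2x + 3x^2 + 3x^3


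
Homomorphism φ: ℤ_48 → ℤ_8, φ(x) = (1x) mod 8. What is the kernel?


Kernel = preimage of identity
ker(φ) = {x ∈ ℤ_48 : 1x ≡ 0 (mod 8)}. Since 8 | 48, φ is well-defined. The kernel is the cyclic subgroup ⟨8⟩ of ℤ_48 (order 6), i.e. {0, 8, 16, 24, 32, 40}

ker(φ) = {0, 8, 16, 24, 32, 40}


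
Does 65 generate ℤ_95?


g generates ℤ_n iff gcd(g, n) = 1
gcd(65, 95) = 5
Since gcd = 5 ≠ 1, ⟨65⟩ has order 19 < 95, so 65 is not a generator.

No, 65 does not generate ℤ_95


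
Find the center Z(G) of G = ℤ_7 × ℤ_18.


Z(G) = {g ∈ G | gx = xg for all x ∈ G}
Direct product of abelian groups is abelian, so Z(G) = G

Z(ℤ_7 × ℤ_18) = ℤ_7 × ℤ_18


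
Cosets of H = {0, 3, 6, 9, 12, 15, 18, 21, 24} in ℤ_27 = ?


H = {0, 3, 6, 9, 12, 15, 18, 21, 24}, |H| = 9
Number of cosets = |G|/|H| = 27/9 = 3
0 + H = {0, 3, 6, 9, 12, 15, 18, 21, 24}
1 + H = {1, 4, 7, 10, 13, 16, 19, 22, 25}
2 + H = {2, 5, 8, 11, 14, 17, 20, 23, 26}

Cosets: 0+H={0,3,6,9,12,15,18,21,24}; 1+H={1,4,7,10,13,16,19,22,25}; 2+H={2,5,8,11,14,17,20,23,26}


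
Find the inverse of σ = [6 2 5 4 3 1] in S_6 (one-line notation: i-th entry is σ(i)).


To find σ⁻¹, swap domain and range:
σ(1) = 6 → σ⁻¹(6) = 1
σ(2) = 2 → σ⁻¹(2) = 2
σ(3) = 5 → σ⁻¹(5) = 3
σ(4) = 4 → σ⁻¹(4) = 4
σ(5) = 3 → σ⁻¹(3) = 5
σ(6) = 1 → σ⁻¹(1) = 6

σ⁻¹ = [6 2 5 4 3 1]


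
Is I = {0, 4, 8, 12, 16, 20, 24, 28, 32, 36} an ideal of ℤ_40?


Check ideal conditions for I = {0, 4, 8, 12, 16, 20, 24, 28, 32, 36} in ℤ_40:
(1) I is an additive subgroup? Yes
(2) For r ∈ ℤ_40 and a ∈ I: r·a ∈ I? Yes

Yes, I is an ideal of ℤ_40


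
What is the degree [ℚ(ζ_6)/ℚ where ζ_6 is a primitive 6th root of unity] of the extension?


[ℚ(ζ_n):ℚ] = deg Φ_n(x) = φ(n). Here φ(6) = 2

[ℚ(ζ_6)/ℚ where ζ_6 is a primitive 6th root of unity] = 2


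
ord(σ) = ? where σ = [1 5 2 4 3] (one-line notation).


Cycle decomposition: (2 5 3)
Cycle lengths: 3
Order = lcm(3) = 3

ord(σ) = 3


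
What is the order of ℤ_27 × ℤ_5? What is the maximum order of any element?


|ℤ_27 × ℤ_5| = 27 × 5 = 135
Max element order = lcm(27,5) = 135
Cyclic? Yes (gcd=1)

|ℤ_27×ℤ_5| = 135, max element order = 135


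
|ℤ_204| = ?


ℤ_n has n elements.

|ℤ_204| = 204


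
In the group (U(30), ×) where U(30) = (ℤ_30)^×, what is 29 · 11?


Operation: multiplication mod 30
29 · 11 = (a × b) mod 30 with a = 29, b = 11

29 · 11 = 19


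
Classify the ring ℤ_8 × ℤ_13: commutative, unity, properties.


Direct product ring; commutative with unity (1,1); but (1,0)·(0,1) = (0,0) gives zero divisors, so not an integral domain
Commutative: Yes
Integral domain: No
Has unity: Yes

ℤ_8 × ℤ_13: Commutative=Yes, Unity=Yes


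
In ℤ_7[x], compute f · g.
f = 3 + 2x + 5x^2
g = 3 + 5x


Expand and collect like terms; reduce coefficients mod 7:
x^0: 3·3 = 9 ≡ 2 (mod 7)
x^1: 3·5 + 2·3 = 21 ≡ 0 (mod 7)
x^2: 2·5 + 5·3 = 25 ≡ 4 (mod 7)
x^3: 5·5 = 25 ≡ 4 (mod 7)
Result: 2 + 4x^2 + 4x^3

f · g = 2 + 4x^2 + 4x^3


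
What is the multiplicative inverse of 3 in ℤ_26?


Use the extended Euclidean algorithm to write 1 = 3·s + 26·t; then s mod 26 is the inverse.
Euclidean algorithm:
  3 = 0·26 + 3
  26 = 8·3 + 2
  3 = 1·2 + 1
  2 = 2·1 + 0
gcd(3,26) = 1
Back-substitution gives: 3·(9) + 26·(-1) = 1
So 3⁻¹ ≡ 9 ≡ 9 (mod 26)
Check: 3 × 9 = 27 ≡ 1 (mod 26) ✓

3⁻¹ ≡ 9 (mod 26)


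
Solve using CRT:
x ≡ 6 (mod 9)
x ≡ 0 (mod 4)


m₁ = 9, m₂ = 4, gcd = 1, so CRT applies. M = m₁·m₂ = 36
Let M₁ = M/m₁ = 4, M₂ = M/m₂ = 9
Find y₁ ≡ M₁⁻¹ (mod m₁): 4⁻¹ ≡ 7 (mod 9)
Find y₂ ≡ M₂⁻¹ (mod m₂): 9⁻¹ ≡ 1 (mod 4)
x = a₁·M₁·y₁ + a₂·M₂·y₂ = 6·4·7 + 0·9·1 = 168
Reduce mod 36: x ≡ 24
Check: 24 mod 9 = 6 ✓, 24 mod 4 = 0 ✓

x ≡ 24 (mod 36)


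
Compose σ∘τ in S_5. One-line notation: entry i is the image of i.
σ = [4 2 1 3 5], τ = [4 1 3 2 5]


σ∘τ: apply τ first, then σ
1 →τ 4 →σ 3
2 →τ 1 →σ 4
3 →τ 3 →σ 1
4 →τ 2 →σ 2
5 →τ 5 →σ 5

σ∘τ = [3 4 1 2 5]


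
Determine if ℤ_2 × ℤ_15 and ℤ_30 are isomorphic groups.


Comparing ℤ_2 × ℤ_15 and ℤ_30:
gcd(2,15) = 1, so ℤ_2 × ℤ_15 ≅ ℤ_30 (CRT)

Yes, ℤ_2 × ℤ_15 ≅ ℤ_30


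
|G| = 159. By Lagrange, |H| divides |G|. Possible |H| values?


Lagrange's theorem: |H| divides |G|
|G| = 159
Divisors of 159: 1, 3, 53, 159

Possible subgroup orders: {1, 3, 53, 159}


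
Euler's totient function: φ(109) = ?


Factor n: 109 = 109
φ(n) = n · ∏(1 - 1/p) over distinct primes p | n
φ(109) = 109 · (1 - 1/109) = 108

φ(109) = 108


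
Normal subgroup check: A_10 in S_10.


H = A_10 in S_10
A_10 has index 2 in S_10, and every subgroup of index 2 is normal

Yes, normal subgroup


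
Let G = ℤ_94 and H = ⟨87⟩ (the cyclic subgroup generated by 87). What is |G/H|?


|⟨87⟩| = n / gcd(87, 94) = 94 / 1 = 94
H is normal (ℤ_94 is abelian).
|G/H| = |G| / |H| = 94 / 94 = 1

|G/H| = 1


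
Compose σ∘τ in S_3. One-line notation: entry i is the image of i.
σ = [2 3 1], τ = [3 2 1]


σ∘τ: apply τ first, then σ
1 →τ 3 →σ 1
2 →τ 2 →σ 3
3 →τ 1 →σ 2

σ∘τ = [1 3 2]


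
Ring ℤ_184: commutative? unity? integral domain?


ℤ_184 is a commutative ring with unity 1; 184 = 2×92 is composite, so 2·92 ≡ 0 gives zero divisors (not an integral domain)
Commutative: Yes
Integral domain: No
Has unity: Yes

ℤ_184: Commutative=Yes, Unity=Yes


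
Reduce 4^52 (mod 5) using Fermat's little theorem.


Fermat's little theorem: if p is prime and gcd(a,p)=1, then a^(p-1) ≡ 1 (mod p)
p = 5 is prime, gcd(4,5) = 1
Reduce exponent: 52 mod 4 = 0
So 4^52 ≡ 4^0 (mod 5)
4^0 = 1

4^52 ≡ 1 (mod 5)


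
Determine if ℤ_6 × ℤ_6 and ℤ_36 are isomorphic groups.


Comparing ℤ_6 × ℤ_6 and ℤ_36:
gcd(6,6) = 6 ≠ 1. Max element order in ℤ_6×ℤ_6 is lcm(6,6) = 6 < 36, so it has no element of order 36

No, ℤ_6 × ℤ_6 ≇ ℤ_36


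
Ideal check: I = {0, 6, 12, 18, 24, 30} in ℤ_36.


Check ideal conditions for I = {0, 6, 12, 18, 24, 30} in ℤ_36:
(1) I is an additive subgroup? Yes
(2) For r ∈ ℤ_36 and a ∈ I: r·a ∈ I? Yes

Yes, I is an ideal of ℤ_36


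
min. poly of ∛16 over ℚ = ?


∛16 satisfies x³ - 16 = 0, irreducible over ℚ (no rational root; 16 is not a perfect cube)

Minimal polynomial: x³ - 16


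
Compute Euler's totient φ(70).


Factor n: 70 = 2 × 5 × 7
φ(n) = n · ∏(1 - 1/p) over distinct primes p | n
φ(70) = 70 · (1 - 1/2) · (1 - 1/5) · (1 - 1/7) = 24

φ(70) = 24


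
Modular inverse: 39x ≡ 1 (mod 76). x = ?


Use the extended Euclidean algorithm to write 1 = 39·s + 76·t; then s mod 76 is the inverse.
Euclidean algorithm:
  39 = 0·76 + 39
  76 = 1·39 + 37
  39 = 1·37 + 2
  37 = 18·2 + 1
  2 = 2·1 + 0
gcd(39,76) = 1
Back-substitution gives: 39·(-37) + 76·(19) = 1
So 39⁻¹ ≡ -37 ≡ 39 (mod 76)
Check: 39 × 39 = 1521 ≡ 1 (mod 76) ✓

39⁻¹ ≡ 39 (mod 76)


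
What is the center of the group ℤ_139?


Z(G) = {g ∈ G | gx = xg for all x ∈ G}
ℤ_139 is abelian, so Z(G) = G

Z(ℤ_139) = ℤ_139


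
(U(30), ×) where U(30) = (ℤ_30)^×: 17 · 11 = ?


Operation: multiplication mod 30
17 · 11 = (a × b) mod 30 with a = 17, b = 11

17 · 11 = 7


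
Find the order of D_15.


|D_n| = 2n (n rotations and n reflections)
|D_15| = 2×15 = 30

|D_15| = 30


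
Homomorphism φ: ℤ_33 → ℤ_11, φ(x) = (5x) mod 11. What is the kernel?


Kernel = preimage of identity
ker(φ) = {x ∈ ℤ_33 : 5x ≡ 0 (mod 11)}. Since 11 | 33, φ is well-defined. The kernel is the cyclic subgroup ⟨11⟩ of ℤ_33 (order 3), i.e. {0, 11, 22}

ker(φ) = {0, 11, 22}


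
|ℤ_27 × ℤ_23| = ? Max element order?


|ℤ_27 × ℤ_23| = 27 × 23 = 621
Max element order = lcm(27,23) = 621
Cyclic? Yes (gcd=1)

|ℤ_27×ℤ_23| = 621, max element order = 621


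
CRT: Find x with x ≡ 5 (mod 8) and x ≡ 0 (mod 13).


m₁ = 8, m₂ = 13, gcd = 1, so CRT applies. M = m₁·m₂ = 104
Let M₁ = M/m₁ = 13, M₂ = M/m₂ = 8
Find y₁ ≡ M₁⁻¹ (mod m₁): 13⁻¹ ≡ 5 (mod 8)
Find y₂ ≡ M₂⁻¹ (mod m₂): 8⁻¹ ≡ 5 (mod 13)
x = a₁·M₁·y₁ + a₂·M₂·y₂ = 5·13·5 + 0·8·5 = 325
Reduce mod 104: x ≡ 13
Check: 13 mod 8 = 5 ✓, 13 mod 13 = 0 ✓

x ≡ 13 (mod 104)


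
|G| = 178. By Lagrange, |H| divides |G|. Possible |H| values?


Lagrange's theorem: |H| divides |G|
|G| = 178
Divisors of 178: 1, 2, 89, 178

Possible subgroup orders: {1, 2, 89, 178}


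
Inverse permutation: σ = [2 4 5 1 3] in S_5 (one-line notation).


To find σ⁻¹, swap domain and range:
σ(1) = 2 → σ⁻¹(2) = 1
σ(2) = 4 → σ⁻¹(4) = 2
σ(3) = 5 → σ⁻¹(5) = 3
σ(4) = 1 → σ⁻¹(1) = 4
σ(5) = 3 → σ⁻¹(3) = 5

σ⁻¹ = [4 1 5 2 3]


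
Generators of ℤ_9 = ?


g generates ℤ_n iff gcd(g,n) = 1
Checking each g ∈ {1,...,8}:
gcd(1,9) = 1
gcd(2,9) = 1
gcd(3,9) = 3
gcd(4,9) = 1
gcd(5,9) = 1
gcd(6,9) = 3
gcd(7,9) = 1
gcd(8,9) = 1
Generators: {1, 2, 4, 5, 7, 8}
Number of generators = φ(9) = 6

Generators of ℤ_9 = {1, 2, 4, 5, 7, 8}


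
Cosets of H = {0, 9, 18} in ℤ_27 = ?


H = {0, 9, 18}, |H| = 3
Number of cosets = |G|/|H| = 27/3 = 9
0 + H = {0, 9, 18}
1 + H = {1, 10, 19}
2 + H = {2, 11, 20}
3 + H = {3, 12, 21}
4 + H = {4, 13, 22}
5 + H = {5, 14, 23}
6 + H = {6, 15, 24}
7 + H = {7, 16, 25}
8 + H = {8, 17, 26}

Cosets: 0+H={0,9,18}; 1+H={1,10,19}; 2+H={2,11,20}; 3+H={3,12,21}; 4+H={4,13,22}; 5+H={5,14,23}; 6+H={6,15,24}; 7+H={7,16,25}; 8+H={8,17,26}


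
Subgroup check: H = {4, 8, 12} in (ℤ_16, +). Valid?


Subgroup test for H = {4, 8, 12} in (ℤ_16, +):
(1) 0 ∈ H? No
(2) Closure: for all a,b ∈ H, (a+b) mod 16 ∈ H? No  [counterexample: 4 + 12 = 0 ∉ H]
(3) Inverses: for all a ∈ H, -a mod 16 ∈ H? Yes

No, H is not a subgroup of ℤ_16


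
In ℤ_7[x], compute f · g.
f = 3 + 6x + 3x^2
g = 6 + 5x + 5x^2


Expand and collect like terms; reduce coefficients mod 7:
x^0: 3·6 = 18 ≡ 4 (mod 7)
x^1: 3·5 + 6·6 = 51 ≡ 2 (mod 7)
x^2: 3·5 + 6·5 + 3·6 = 63 ≡ 0 (mod 7)
x^3: 6·5 + 3·5 = 45 ≡ 3 (mod 7)
x^4: 3·5 = 15 ≡ 1 (mod 7)
Result: 4 + 2x + 3x^3 + x^4

f · g = 4 + 2x + 3x^3 + x^4


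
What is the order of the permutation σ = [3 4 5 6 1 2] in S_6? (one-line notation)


Cycle decomposition: (1 3 5) (2 4 6)
Cycle lengths: 3, 3
Order = lcm(3, 3) = 3

ord(σ) = 3


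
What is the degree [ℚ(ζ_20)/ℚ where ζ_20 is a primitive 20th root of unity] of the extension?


[ℚ(ζ_n):ℚ] = deg Φ_n(x) = φ(n). Here φ(20) = 8

[ℚ(ζ_20)/ℚ where ζ_20 is a primitive 20th root of unity] = 8


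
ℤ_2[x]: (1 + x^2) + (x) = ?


Add coefficients mod 2:
x^0: 1 + 0 = 1 (mod 2)
x^1: 0 + 1 = 1 (mod 2)
x^2: 1 + 0 = 1 (mod 2)
Result: 1 + x + x^2

f + g = 1 + x + x^2


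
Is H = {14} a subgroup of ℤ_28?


Subgroup test for H = {14} in (ℤ_28, +):
(1) 0 ∈ H? No
(2) Closure: for all a,b ∈ H, (a+b) mod 28 ∈ H? No  [counterexample: 14 + 14 = 0 ∉ H]
(3) Inverses: for all a ∈ H, -a mod 28 ∈ H? Yes

No, H is not a subgroup of ℤ_28


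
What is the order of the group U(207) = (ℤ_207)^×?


U(n) is the group of units mod n; |U(n)| = φ(n)
|U(207)| = φ(207) = 132

|U(207) = (ℤ_207)^×| = 132


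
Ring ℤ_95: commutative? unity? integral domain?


ℤ_95 is a commutative ring with unity 1; 95 = 5×19 is composite, so 5·19 ≡ 0 gives zero divisors (not an integral domain)
Commutative: Yes
Integral domain: No
Has unity: Yes

ℤ_95: Commutative=Yes, Unity=Yes


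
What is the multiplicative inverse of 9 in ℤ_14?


Use the extended Euclidean algorithm to write 1 = 9·s + 14·t; then s mod 14 is the inverse.
Euclidean algorithm:
  9 = 0·14 + 9
  14 = 1·9 + 5
  9 = 1·5 + 4
  5 = 1·4 + 1
  4 = 4·1 + 0
gcd(9,14) = 1
Back-substitution gives: 9·(-3) + 14·(2) = 1
So 9⁻¹ ≡ -3 ≡ 11 (mod 14)
Check: 9 × 11 = 99 ≡ 1 (mod 14) ✓

9⁻¹ ≡ 11 (mod 14)


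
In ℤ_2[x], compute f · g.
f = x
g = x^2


Expand and collect like terms; reduce coefficients mod 2:
x^0: 0·0 = 0 ≡ 0 (mod 2)
x^1: 0·0 + 1·0 = 0 ≡ 0 (mod 2)
x^2: 0·1 + 1·0 = 0 ≡ 0 (mod 2)
x^3: 1·1 = 1 ≡ 1 (mod 2)
Result: x^3

f · g = x^3


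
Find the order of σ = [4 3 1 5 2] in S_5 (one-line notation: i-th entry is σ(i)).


Cycle decomposition: (1 4 5 2 3)
Cycle lengths: 5
Order = lcm(5) = 5

ord(σ) = 5


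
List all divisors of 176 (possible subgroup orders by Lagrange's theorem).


Lagrange's theorem: |H| divides |G|
|G| = 176
Divisors of 176: 1, 2, 4, 8, 11, 16, 22, 44, 88, 176

Possible subgroup orders: {1, 2, 4, 8, 11, 16, 22, 44, 88, 176}


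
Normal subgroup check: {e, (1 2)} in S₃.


H = {e, (1 2)} in S₃
(1 3)(1 2)(1 3)⁻¹ = (2 3) ∉ {e, (1 2)}, so it is not normal

No, not a normal subgroup


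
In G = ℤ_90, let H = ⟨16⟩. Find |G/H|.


|⟨16⟩| = n / gcd(16, 90) = 90 / 2 = 45
H is normal (ℤ_90 is abelian).
|G/H| = |G| / |H| = 90 / 45 = 2

|G/H| = 2


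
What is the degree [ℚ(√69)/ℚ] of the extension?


√69 has minimal polynomial x² - 69 (irreducible over ℚ since 69 is squarefree)

[ℚ(√69)/ℚ] = 2


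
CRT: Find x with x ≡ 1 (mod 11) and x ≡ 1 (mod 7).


m₁ = 11, m₂ = 7, gcd = 1, so CRT applies. M = m₁·m₂ = 77
Let M₁ = M/m₁ = 7, M₂ = M/m₂ = 11
Find y₁ ≡ M₁⁻¹ (mod m₁): 7⁻¹ ≡ 8 (mod 11)
Find y₂ ≡ M₂⁻¹ (mod m₂): 11⁻¹ ≡ 2 (mod 7)
x = a₁·M₁·y₁ + a₂·M₂·y₂ = 1·7·8 + 1·11·2 = 78
Reduce mod 77: x ≡ 1
Check: 1 mod 11 = 1 ✓, 1 mod 7 = 1 ✓

x ≡ 1 (mod 77)


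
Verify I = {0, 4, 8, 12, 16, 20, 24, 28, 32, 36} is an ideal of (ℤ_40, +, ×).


Check ideal conditions for I = {0, 4, 8, 12, 16, 20, 24, 28, 32, 36} in ℤ_40:
(1) I is an additive subgroup? Yes
(2) For r ∈ ℤ_40 and a ∈ I: r·a ∈ I? Yes

Yes, I is an ideal of ℤ_40


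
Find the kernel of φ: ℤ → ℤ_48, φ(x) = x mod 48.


Kernel = preimage of identity
ker(φ) = {x ∈ ℤ : x ≡ 0 (mod 48)} = 48ℤ = {0, ±48, ±96, ...}

ker(φ) = 48ℤ


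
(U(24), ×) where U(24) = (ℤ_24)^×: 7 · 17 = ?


Operation: multiplication mod 24
7 · 17 = (a × b) mod 24 with a = 7, b = 17

7 · 17 = 23


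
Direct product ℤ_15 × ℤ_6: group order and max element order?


|ℤ_15 × ℤ_6| = 15 × 6 = 90
Max element order = lcm(15,6) = 30
Cyclic? No (gcd=3)

|ℤ_15×ℤ_6| = 90, max element order = 30


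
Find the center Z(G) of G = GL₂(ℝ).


Z(G) = {g ∈ G | gx = xg for all x ∈ G}
Only scalar multiples of the identity commute with all invertible matrices

Z(GL₂(ℝ)) = {aI : a ∈ ℝ, a ≠ 0}


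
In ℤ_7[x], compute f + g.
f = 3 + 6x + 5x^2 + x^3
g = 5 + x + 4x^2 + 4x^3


Add coefficients mod 7:
x^0: 3 + 5 = 1 (mod 7)
x^1: 6 + 1 = 0 (mod 7)
x^2: 5 + 4 = 2 (mod 7)
x^3: 1 + 4 = 5 (mod 7)
Result: 1 + 2x^2 + 5x^3

f + g = 1 + 2x^2 + 5x^3


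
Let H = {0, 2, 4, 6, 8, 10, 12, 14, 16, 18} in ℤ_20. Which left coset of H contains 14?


14 + H = {14 + h (mod 20) : h ∈ H}
14+0=14, 14+2=16, 14+4=18, 14+6=0, 14+8=2, 14+10=4, 14+12=6, 14+14=8, 14+16=10, 14+18=12
14 + H = {0, 2, 4, 6, 8, 10, 12, 14, 16, 18} = 0 + H

14 + H = {0, 2, 4, 6, 8, 10, 12, 14, 16, 18}


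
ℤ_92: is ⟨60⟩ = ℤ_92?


g generates ℤ_n iff gcd(g, n) = 1
gcd(60, 92) = 4
Since gcd = 4 ≠ 1, ⟨60⟩ has order 23 < 92, so 60 is not a generator.

No, 60 does not generate ℤ_92


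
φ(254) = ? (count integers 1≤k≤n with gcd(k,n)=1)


Factor n: 254 = 2 × 127
φ(n) = n · ∏(1 - 1/p) over distinct primes p | n
φ(254) = 254 · (1 - 1/2) · (1 - 1/127) = 126

φ(254) = 126


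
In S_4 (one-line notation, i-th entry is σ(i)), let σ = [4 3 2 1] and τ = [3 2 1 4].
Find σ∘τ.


σ∘τ: apply τ first, then σ
1 →τ 3 →σ 2
2 →τ 2 →σ 3
3 →τ 1 →σ 4
4 →τ 4 →σ 1

σ∘τ = [2 3 4 1]


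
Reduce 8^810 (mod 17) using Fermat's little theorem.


Fermat's little theorem: if p is prime and gcd(a,p)=1, then a^(p-1) ≡ 1 (mod p)
p = 17 is prime, gcd(8,17) = 1
Reduce exponent: 810 mod 16 = 10
So 8^810 ≡ 8^10 (mod 17)
8^10 mod 17 = 13

8^810 ≡ 13 (mod 17)


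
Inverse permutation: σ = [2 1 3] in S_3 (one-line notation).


To find σ⁻¹, swap domain and range:
σ(1) = 2 → σ⁻¹(2) = 1
σ(2) = 1 → σ⁻¹(1) = 2
σ(3) = 3 → σ⁻¹(3) = 3

σ⁻¹ = [2 1 3]


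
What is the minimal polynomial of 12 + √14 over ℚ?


Let α = 12 + √14. Then α - 12 = √14, so (α - 12)² = 14, giving α² - 24α + 130 = 0. Degree 2 and α ∉ ℚ, so this is the minimal polynomial.

Minimal polynomial: x² - 24x + 130


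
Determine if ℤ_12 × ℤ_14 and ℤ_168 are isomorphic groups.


Comparing ℤ_12 × ℤ_14 and ℤ_168:
gcd(12,14) = 2 ≠ 1. Max element order in ℤ_12×ℤ_14 is lcm(12,14) = 84 < 168, so it has no element of order 168

No, ℤ_12 × ℤ_14 ≇ ℤ_168


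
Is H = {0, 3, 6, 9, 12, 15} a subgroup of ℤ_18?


Subgroup test for H = {0, 3, 6, 9, 12, 15} in (ℤ_18, +):
(1) 0 ∈ H? Yes
(2) Closure: for all a,b ∈ H, (a+b) mod 18 ∈ H? Yes
(3) Inverses: for all a ∈ H, -a mod 18 ∈ H? Yes

Yes, H is a subgroup of ℤ_18


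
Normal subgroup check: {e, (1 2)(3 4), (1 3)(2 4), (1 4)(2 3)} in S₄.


H = {e, (1 2)(3 4), (1 3)(2 4), (1 4)(2 3)} in S₄
This is the Klein four-group V₄; it is normal in S₄ (it is a union of conjugacy classes)

Yes, normal subgroup


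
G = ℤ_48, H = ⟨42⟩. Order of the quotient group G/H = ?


|⟨42⟩| = n / gcd(42, 48) = 48 / 6 = 8
H is normal (ℤ_48 is abelian).
|G/H| = |G| / |H| = 48 / 8 = 6

|G/H| = 6


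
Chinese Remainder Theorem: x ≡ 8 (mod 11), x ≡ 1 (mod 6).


m₁ = 11, m₂ = 6, gcd = 1, so CRT applies. M = m₁·m₂ = 66
Let M₁ = M/m₁ = 6, M₂ = M/m₂ = 11
Find y₁ ≡ M₁⁻¹ (mod m₁): 6⁻¹ ≡ 2 (mod 11)
Find y₂ ≡ M₂⁻¹ (mod m₂): 11⁻¹ ≡ 5 (mod 6)
x = a₁·M₁·y₁ + a₂·M₂·y₂ = 8·6·2 + 1·11·5 = 151
Reduce mod 66: x ≡ 19
Check: 19 mod 11 = 8 ✓, 19 mod 6 = 1 ✓

x ≡ 19 (mod 66)


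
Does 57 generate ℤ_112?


g generates ℤ_n iff gcd(g, n) = 1
gcd(57, 112) = 1
Since gcd = 1, 57 is a generator.

Yes, 57 generates ℤ_112


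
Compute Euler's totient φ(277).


Factor n: 277 = 277
φ(n) = n · ∏(1 - 1/p) over distinct primes p | n
φ(277) = 277 · (1 - 1/277) = 276

φ(277) = 276


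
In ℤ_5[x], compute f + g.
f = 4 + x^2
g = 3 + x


Add coefficients mod 5:
x^0: 4 + 3 = 2 (mod 5)
x^1: 0 + 1 = 1 (mod 5)
x^2: 1 + 0 = 1 (mod 5)
Result: 2 + x + x^2

f + g = 2 + x + x^2


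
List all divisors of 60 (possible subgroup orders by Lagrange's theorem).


Lagrange's theorem: |H| divides |G|
|G| = 60
Divisors of 60: 1, 2, 3, 4, 5, 6, 10, 12, 15, 20, 30, 60

Possible subgroup orders: {1, 2, 3, 4, 5, 6, 10, 12, 15, 20, 30, 60}


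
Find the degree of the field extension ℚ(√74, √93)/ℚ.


[ℚ(√74,√93):ℚ] = [ℚ(√74,√93):ℚ(√74)]·[ℚ(√74):ℚ] = 2·2 = 4

[ℚ(√74, √93)/ℚ] = 4


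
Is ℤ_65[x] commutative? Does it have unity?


ℤ_65 has zero divisors (5·13 ≡ 0), and these lift to constant zero divisors in ℤ_65[x]; so not an integral domain
Commutative: Yes
Integral domain: No
Has unity: Yes

ℤ_65[x]: Commutative=Yes, Unity=Yes


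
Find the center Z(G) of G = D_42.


Z(G) = {g ∈ G | gx = xg for all x ∈ G}
For even n, Z(D_n) = {e, r^(n/2)}: the 180° rotation r^21 commutes with every reflection and rotation

Z(D_42) = {e, r^21}


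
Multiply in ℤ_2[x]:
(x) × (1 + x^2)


Expand and collect like terms; reduce coefficients mod 2:
x^0: 0·1 = 0 ≡ 0 (mod 2)
x^1: 0·0 + 1·1 = 1 ≡ 1 (mod 2)
x^2: 0·1 + 1·0 = 0 ≡ 0 (mod 2)
x^3: 1·1 = 1 ≡ 1 (mod 2)
Result: x + x^3

f · g = x + x^3


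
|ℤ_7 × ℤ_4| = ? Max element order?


|ℤ_7 × ℤ_4| = 7 × 4 = 28
Max element order = lcm(7,4) = 28
Cyclic? Yes (gcd=1)

|ℤ_7×ℤ_4| = 28, max element order = 28


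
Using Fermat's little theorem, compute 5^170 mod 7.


Fermat's little theorem: if p is prime and gcd(a,p)=1, then a^(p-1) ≡ 1 (mod p)
p = 7 is prime, gcd(5,7) = 1
Reduce exponent: 170 mod 6 = 2
So 5^170 ≡ 5^2 (mod 7)
5^2 mod 7 = 4

5^170 ≡ 4 (mod 7)


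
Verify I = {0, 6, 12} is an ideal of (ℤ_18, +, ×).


Check ideal conditions for I = {0, 6, 12} in ℤ_18:
(1) I is an additive subgroup? Yes
(2) For r ∈ ℤ_18 and a ∈ I: r·a ∈ I? Yes

Yes, I is an ideal of ℤ_18


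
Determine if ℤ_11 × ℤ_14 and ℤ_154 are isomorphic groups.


Comparing ℤ_11 × ℤ_14 and ℤ_154:
gcd(11,14) = 1, so ℤ_11 × ℤ_14 ≅ ℤ_154 (CRT)

Yes, ℤ_11 × ℤ_14 ≅ ℤ_154


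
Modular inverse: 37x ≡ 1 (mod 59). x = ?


Use the extended Euclidean algorithm to write 1 = 37·s + 59·t; then s mod 59 is the inverse.
Euclidean algorithm:
  37 = 0·59 + 37
  59 = 1·37 + 22
  37 = 1·22 + 15
  22 = 1·15 + 7
  15 = 2·7 + 1
  7 = 7·1 + 0
gcd(37,59) = 1
Back-substitution gives: 37·(8) + 59·(-5) = 1
So 37⁻¹ ≡ 8 ≡ 8 (mod 59)
Check: 37 × 8 = 296 ≡ 1 (mod 59) ✓

37⁻¹ ≡ 8 (mod 59)


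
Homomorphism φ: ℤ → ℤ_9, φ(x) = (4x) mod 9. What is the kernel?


Kernel = preimage of identity
ker(φ) = {x ∈ ℤ : 4x ≡ 0 (mod 9)}. gcd(4,9) = 1, so 4x ≡ 0 (mod 9) ⟺ x ≡ 0 (mod 9/1 = 9). Hence ker(φ) = 9ℤ

ker(φ) = 9ℤ


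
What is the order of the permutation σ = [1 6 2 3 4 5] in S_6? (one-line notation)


Cycle decomposition: (2 6 5 4 3)
Cycle lengths: 5
Order = lcm(5) = 5

ord(σ) = 5


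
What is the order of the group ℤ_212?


ℤ_n has n elements.

|ℤ_212| = 212


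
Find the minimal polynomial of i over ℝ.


i satisfies x² + 1 = 0, irreducible over ℝ

Minimal polynomial: x² + 1


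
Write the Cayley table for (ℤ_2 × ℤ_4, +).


Elements: {(0,0), (0,1), (0,2), (0,3), (1,0), (1,1), (1,2), (1,3)}
Operation: componentwise addition mod (2, 4)
Entry (a, b) = ((a₁+b₁) mod 2, (a₂+b₂) mod 4)

Cayley table:
      | (0,0) | (0,1) | (0,2) | (0,3) | (1,0) | (1,1) | (1,2) | (1,3)
(0,0) | (0,0) | (0,1) | (0,2) | (0,3) | (1,0) | (1,1) | (1,2) | (1,3)
(0,1) | (0,1) | (0,2) | (0,3) | (0,0) | (1,1) | (1,2) | (1,3) | (1,0)
(0,2) | (0,2) | (0,3) | (0,0) | (0,1) | (1,2) | (1,3) | (1,0) | (1,1)
(0,3) | (0,3) | (0,0) | (0,1) | (0,2) | (1,3) | (1,0) | (1,1) | (1,2)
(1,0) | (1,0) | (1,1) | (1,2) | (1,3) | (0,0) | (0,1) | (0,2) | (0,3)
(1,1) | (1,1) | (1,2) | (1,3) | (1,0) | (0,1) | (0,2) | (0,3) | (0,0)
(1,2) | (1,2) | (1,3) | (1,0) | (1,1) | (0,2) | (0,3) | (0,0) | (0,1)
(1,3) | (1,3) | (1,0) | (1,1) | (1,2) | (0,3) | (0,0) | (0,1) | (0,2)


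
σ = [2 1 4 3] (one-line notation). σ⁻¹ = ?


To find σ⁻¹, swap domain and range:
σ(1) = 2 → σ⁻¹(2) = 1
σ(2) = 1 → σ⁻¹(1) = 2
σ(3) = 4 → σ⁻¹(4) = 3
σ(4) = 3 → σ⁻¹(3) = 4

σ⁻¹ = [2 1 4 3]


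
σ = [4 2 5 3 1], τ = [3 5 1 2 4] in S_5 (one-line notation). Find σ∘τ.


σ∘τ: apply τ first, then σ
1 →τ 3 →σ 5
2 →τ 5 →σ 1
3 →τ 1 →σ 4
4 →τ 2 →σ 2
5 →τ 4 →σ 3

σ∘τ = [5 1 4 2 3]


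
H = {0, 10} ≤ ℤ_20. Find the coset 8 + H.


8 + H = {8 + h (mod 20) : h ∈ H}
8+0=8, 8+10=18

8 + H = {8, 18}


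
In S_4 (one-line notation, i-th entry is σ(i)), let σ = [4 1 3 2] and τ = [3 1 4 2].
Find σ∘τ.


σ∘τ: apply τ first, then σ
1 →τ 3 →σ 3
2 →τ 1 →σ 4
3 →τ 4 →σ 2
4 →τ 2 →σ 1

σ∘τ = [3 4 2 1]


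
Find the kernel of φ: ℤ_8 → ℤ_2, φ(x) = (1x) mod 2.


Kernel = preimage of identity
ker(φ) = {x ∈ ℤ_8 : 1x ≡ 0 (mod 2)}. Since 2 | 8, φ is well-defined. The kernel is the cyclic subgroup ⟨2⟩ of ℤ_8 (order 4), i.e. {0, 2, 4, 6}

ker(φ) = {0, 2, 4, 6}


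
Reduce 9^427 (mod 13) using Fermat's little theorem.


Fermat's little theorem: if p is prime and gcd(a,p)=1, then a^(p-1) ≡ 1 (mod p)
p = 13 is prime, gcd(9,13) = 1
Reduce exponent: 427 mod 12 = 7
So 9^427 ≡ 9^7 (mod 13)
9^7 mod 13 = 9

9^427 ≡ 9 (mod 13)


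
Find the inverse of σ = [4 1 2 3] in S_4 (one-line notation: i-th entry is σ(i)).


To find σ⁻¹, swap domain and range:
σ(1) = 4 → σ⁻¹(4) = 1
σ(2) = 1 → σ⁻¹(1) = 2
σ(3) = 2 → σ⁻¹(2) = 3
σ(4) = 3 → σ⁻¹(3) = 4

σ⁻¹ = [2 3 4 1]


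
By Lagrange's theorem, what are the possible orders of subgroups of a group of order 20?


Lagrange's theorem: |H| divides |G|
|G| = 20
Divisors of 20: 1, 2, 4, 5, 10, 20

Possible subgroup orders: {1, 2, 4, 5, 10, 20}


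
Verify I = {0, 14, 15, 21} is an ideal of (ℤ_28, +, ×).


Check ideal conditions for I = {0, 14, 15, 21} in ℤ_28:
(1) I is an additive subgroup? No
(2) For r ∈ ℤ_28 and a ∈ I: r·a ∈ I? No  [counterexample: r=2, a=15, r·a mod 28 = 2 ∉ I]

No, I is not an ideal of ℤ_28


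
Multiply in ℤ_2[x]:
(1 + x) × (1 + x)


Expand and collect like terms; reduce coefficients mod 2:
x^0: 1·1 = 1 ≡ 1 (mod 2)
x^1: 1·1 + 1·1 = 2 ≡ 0 (mod 2)
x^2: 1·1 = 1 ≡ 1 (mod 2)
Result: 1 + x^2

f · g = 1 + x^2


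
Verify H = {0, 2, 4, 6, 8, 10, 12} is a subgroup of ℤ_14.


Subgroup test for H = {0, 2, 4, 6, 8, 10, 12} in (ℤ_14, +):
(1) 0 ∈ H? Yes
(2) Closure: for all a,b ∈ H, (a+b) mod 14 ∈ H? Yes
(3) Inverses: for all a ∈ H, -a mod 14 ∈ H? Yes

Yes, H is a subgroup of ℤ_14


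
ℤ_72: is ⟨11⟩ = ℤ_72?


g generates ℤ_n iff gcd(g, n) = 1
gcd(11, 72) = 1
Since gcd = 1, 11 is a generator.

Yes, 11 generates ℤ_72


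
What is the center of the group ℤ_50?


Z(G) = {g ∈ G | gx = xg for all x ∈ G}
ℤ_50 is abelian, so Z(G) = G

Z(ℤ_50) = ℤ_50


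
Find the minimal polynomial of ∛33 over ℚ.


∛33 satisfies x³ - 33 = 0, irreducible over ℚ (no rational root; 33 is not a perfect cube)

Minimal polynomial: x³ - 33


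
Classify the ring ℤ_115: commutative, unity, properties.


ℤ_115 is a commutative ring with unity 1; 115 = 5×23 is composite, so 5·23 ≡ 0 gives zero divisors (not an integral domain)
Commutative: Yes
Integral domain: No
Has unity: Yes

ℤ_115: Commutative=Yes, Unity=Yes


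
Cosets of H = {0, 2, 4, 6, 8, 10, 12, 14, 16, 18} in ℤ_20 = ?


H = {0, 2, 4, 6, 8, 10, 12, 14, 16, 18}, |H| = 10
Number of cosets = |G|/|H| = 20/10 = 2
0 + H = {0, 2, 4, 6, 8, 10, 12, 14, 16, 18}
1 + H = {1, 3, 5, 7, 9, 11, 13, 15, 17, 19}

Cosets: 0+H={0,2,4,6,8,10,12,14,16,18}; 1+H={1,3,5,7,9,11,13,15,17,19}


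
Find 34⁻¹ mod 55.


Use the extended Euclidean algorithm to write 1 = 34·s + 55·t; then s mod 55 is the inverse.
Euclidean algorithm:
  34 = 0·55 + 34
  55 = 1·34 + 21
  34 = 1·21 + 13
  21 = 1·13 + 8
  13 = 1·8 + 5
  8 = 1·5 + 3
  5 = 1·3 + 2
  3 = 1·2 + 1
  2 = 2·1 + 0
gcd(34,55) = 1
Back-substitution gives: 34·(-21) + 55·(13) = 1
So 34⁻¹ ≡ -21 ≡ 34 (mod 55)
Check: 34 × 34 = 1156 ≡ 1 (mod 55) ✓

34⁻¹ ≡ 34 (mod 55)


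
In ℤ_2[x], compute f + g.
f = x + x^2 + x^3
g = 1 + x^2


Add coefficients mod 2:
x^0: 0 + 1 = 1 (mod 2)
x^1: 1 + 0 = 1 (mod 2)
x^2: 1 + 1 = 0 (mod 2)
x^3: 1 + 0 = 1 (mod 2)
Result: 1 + x + x^3

f + g = 1 + x + x^3


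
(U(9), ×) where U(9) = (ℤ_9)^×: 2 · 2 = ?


Operation: multiplication mod 9
2 · 2 = (a × b) mod 9 with a = 2, b = 2

2 · 2 = 4


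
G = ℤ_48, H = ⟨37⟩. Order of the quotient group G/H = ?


|⟨37⟩| = n / gcd(37, 48) = 48 / 1 = 48
H is normal (ℤ_48 is abelian).
|G/H| = |G| / |H| = 48 / 48 = 1

|G/H| = 1


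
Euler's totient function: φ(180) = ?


Factor n: 180 = 2^2 × 3^2 × 5
φ(n) = n · ∏(1 - 1/p) over distinct primes p | n
φ(180) = 180 · (1 - 1/2) · (1 - 1/3) · (1 - 1/5) = 48

φ(180) = 48


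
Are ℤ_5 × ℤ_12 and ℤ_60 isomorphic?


Comparing ℤ_5 × ℤ_12 and ℤ_60:
gcd(5,12) = 1, so ℤ_5 × ℤ_12 ≅ ℤ_60 (CRT)

Yes, ℤ_5 × ℤ_12 ≅ ℤ_60


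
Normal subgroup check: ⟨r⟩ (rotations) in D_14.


H = ⟨r⟩ (rotations) in D_14
The rotation subgroup ⟨r⟩ has index 2 in D_14, so it is normal

Yes, normal subgroup


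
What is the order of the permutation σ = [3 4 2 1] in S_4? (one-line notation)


Cycle decomposition: (1 3 2 4)
Cycle lengths: 4
Order = lcm(4) = 4

ord(σ) = 4


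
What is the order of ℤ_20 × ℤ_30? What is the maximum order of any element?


|ℤ_20 × ℤ_30| = 20 × 30 = 600
Max element order = lcm(20,30) = 60
Cyclic? No (gcd=10)

|ℤ_20×ℤ_30| = 600, max element order = 60


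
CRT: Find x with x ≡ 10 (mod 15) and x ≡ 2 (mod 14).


m₁ = 15, m₂ = 14, gcd = 1, so CRT applies. M = m₁·m₂ = 210
Let M₁ = M/m₁ = 14, M₂ = M/m₂ = 15
Find y₁ ≡ M₁⁻¹ (mod m₁): 14⁻¹ ≡ 14 (mod 15)
Find y₂ ≡ M₂⁻¹ (mod m₂): 15⁻¹ ≡ 1 (mod 14)
x = a₁·M₁·y₁ + a₂·M₂·y₂ = 10·14·14 + 2·15·1 = 1990
Reduce mod 210: x ≡ 100
Check: 100 mod 15 = 10 ✓, 100 mod 14 = 2 ✓

x ≡ 100 (mod 210)


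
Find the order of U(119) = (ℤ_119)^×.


U(n) is the group of units mod n; |U(n)| = φ(n)
|U(119)| = φ(119) = 96

|U(119) = (ℤ_119)^×| = 96


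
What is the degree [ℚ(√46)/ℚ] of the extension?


√46 has minimal polynomial x² - 46 (irreducible over ℚ since 46 is squarefree)

[ℚ(√46)/ℚ] = 2


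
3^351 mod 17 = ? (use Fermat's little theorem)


Fermat's little theorem: if p is prime and gcd(a,p)=1, then a^(p-1) ≡ 1 (mod p)
p = 17 is prime, gcd(3,17) = 1
Reduce exponent: 351 mod 16 = 15
So 3^351 ≡ 3^15 (mod 17)
3^15 mod 17 = 6

3^351 ≡ 6 (mod 17)


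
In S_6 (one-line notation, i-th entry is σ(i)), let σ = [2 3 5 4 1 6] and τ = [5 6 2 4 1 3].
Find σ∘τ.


σ∘τ: apply τ first, then σ
1 →τ 5 →σ 1
2 →τ 6 →σ 6
3 →τ 2 →σ 3
4 →τ 4 →σ 4
5 →τ 1 →σ 2
6 →τ 3 →σ 5

σ∘τ = [1 6 3 4 2 5]


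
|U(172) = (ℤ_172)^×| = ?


U(n) is the group of units mod n; |U(n)| = φ(n)
|U(172)| = φ(172) = 84

|U(172) = (ℤ_172)^×| = 84


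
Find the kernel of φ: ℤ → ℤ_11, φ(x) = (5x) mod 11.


Kernel = preimage of identity
ker(φ) = {x ∈ ℤ : 5x ≡ 0 (mod 11)}. gcd(5,11) = 1, so 5x ≡ 0 (mod 11) ⟺ x ≡ 0 (mod 11/1 = 11). Hence ker(φ) = 11ℤ

ker(φ) = 11ℤ


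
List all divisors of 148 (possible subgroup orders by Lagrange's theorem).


Lagrange's theorem: |H| divides |G|
|G| = 148
Divisors of 148: 1, 2, 4, 37, 74, 148

Possible subgroup orders: {1, 2, 4, 37, 74, 148}


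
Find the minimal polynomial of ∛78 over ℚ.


∛78 satisfies x³ - 78 = 0, irreducible over ℚ (no rational root; 78 is not a perfect cube)

Minimal polynomial: x³ - 78


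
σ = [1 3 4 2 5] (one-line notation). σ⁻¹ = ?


To find σ⁻¹, swap domain and range:
σ(1) = 1 → σ⁻¹(1) = 1
σ(2) = 3 → σ⁻¹(3) = 2
σ(3) = 4 → σ⁻¹(4) = 3
σ(4) = 2 → σ⁻¹(2) = 4
σ(5) = 5 → σ⁻¹(5) = 5

σ⁻¹ = [1 4 2 3 5]


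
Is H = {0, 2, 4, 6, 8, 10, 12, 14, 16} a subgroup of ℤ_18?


Subgroup test for H = {0, 2, 4, 6, 8, 10, 12, 14, 16} in (ℤ_18, +):
(1) 0 ∈ H? Yes
(2) Closure: for all a,b ∈ H, (a+b) mod 18 ∈ H? Yes
(3) Inverses: for all a ∈ H, -a mod 18 ∈ H? Yes

Yes, H is a subgroup of ℤ_18


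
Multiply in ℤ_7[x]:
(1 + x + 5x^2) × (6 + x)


Expand and collect like terms; reduce coefficients mod 7:
x^0: 1·6 = 6 ≡ 6 (mod 7)
x^1: 1·1 + 1·6 = 7 ≡ 0 (mod 7)
x^2: 1·1 + 5·6 = 31 ≡ 3 (mod 7)
x^3: 5·1 = 5 ≡ 5 (mod 7)
Result: 6 + 3x^2 + 5x^3

f · g = 6 + 3x^2 + 5x^3


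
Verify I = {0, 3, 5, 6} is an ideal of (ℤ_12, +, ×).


Check ideal conditions for I = {0, 3, 5, 6} in ℤ_12:
(1) I is an additive subgroup? No
(2) For r ∈ ℤ_12 and a ∈ I: r·a ∈ I? No  [counterexample: r=2, a=5, r·a mod 12 = 10 ∉ I]

No, I is not an ideal of ℤ_12


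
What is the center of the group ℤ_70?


Z(G) = {g ∈ G | gx = xg for all x ∈ G}
ℤ_70 is abelian, so Z(G) = G

Z(ℤ_70) = ℤ_70
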